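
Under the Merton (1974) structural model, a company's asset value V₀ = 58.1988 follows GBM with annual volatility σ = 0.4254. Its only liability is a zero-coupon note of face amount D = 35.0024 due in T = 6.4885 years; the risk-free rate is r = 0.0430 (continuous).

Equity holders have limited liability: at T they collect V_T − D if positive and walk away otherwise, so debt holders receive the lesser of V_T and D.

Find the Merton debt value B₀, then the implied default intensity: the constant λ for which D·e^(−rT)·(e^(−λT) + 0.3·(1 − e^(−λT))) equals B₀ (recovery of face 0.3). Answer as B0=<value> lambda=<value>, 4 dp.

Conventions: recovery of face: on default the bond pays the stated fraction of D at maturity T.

Equity is a call on the firm's assets struck at D = 35.0024:
d₁ = [ln(V₀/D) + (r + σ²/2)T] / (σ√T)
   = [ln(58.1988/35.0024) + (0.0430 + 0.5·0.4254²)·6.4885] / (0.4254·√6.4885)
   = [0.508448 + 0.866102] / 1.083602 = 1.268501
d₂ = d₁ − σ√T = 1.268501 − 1.083602 = 0.184899
N(d₁) = 0.897690,  N(d₂) = 0.573346,  e^(−rT) = 0.756536
E₀ = V₀·N(d₁) − D·e^(−rT)·N(d₂)
   = 58.1988·0.897690 − 35.0024·0.756536·0.573346 = 37.061979
B₀ = V₀ − E₀ = 58.1988 − 37.061979 = 21.136821
e^(−λT) = (B₀·e^(rT)/D − 0.3)/(1 − 0.3) = (21.1368·1.321815/35.0024 − 0.3)/0.7 = 0.71171492
λ = −ln(0.71171492)/6.4885 = 0.052412

B0=21.1368 lambda=0.0524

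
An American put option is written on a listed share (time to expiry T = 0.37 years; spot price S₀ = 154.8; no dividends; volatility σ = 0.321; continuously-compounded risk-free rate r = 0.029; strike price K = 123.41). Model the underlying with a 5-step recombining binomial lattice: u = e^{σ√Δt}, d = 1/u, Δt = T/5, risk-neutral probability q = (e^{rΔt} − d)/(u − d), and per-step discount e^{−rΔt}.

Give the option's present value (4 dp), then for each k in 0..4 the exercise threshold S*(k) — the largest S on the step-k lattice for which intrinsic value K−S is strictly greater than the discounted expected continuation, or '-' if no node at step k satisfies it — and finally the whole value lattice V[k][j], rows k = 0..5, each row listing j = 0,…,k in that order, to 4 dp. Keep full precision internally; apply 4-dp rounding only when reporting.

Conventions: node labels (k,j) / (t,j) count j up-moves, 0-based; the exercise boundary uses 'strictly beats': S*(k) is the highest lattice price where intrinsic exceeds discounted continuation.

Δt=0.07400, u=1.09125, d=0.91638, q=0.49047, disc=e^(-rΔt)=0.99786
k=5 terminal: V=max(K-S,0) → 23.3743 4.2854 0.0000 0.0000 0.0000 0.0000
k=4: j=0 S=109.1637 intr=14.2463 cont=13.9818 V=14.2463[EX]; j=1 S=129.9944 intr=0.0000 cont=2.1789 V=2.1789[hold]; j=2 S=154.8000 intr=0.0000 cont=0.0000 V=0.0000[hold]; j=3 S=184.3391 intr=0.0000 cont=0.0000 V=0.0000[hold]; j=4 S=219.5148 intr=0.0000 cont=0.0000 V=0.0000[hold]  S*(4)=109.1637
k=3: j=0 S=119.1246 intr=4.2854 cont=8.3098 V=8.3098[hold]; j=1 S=141.8560 intr=0.0000 cont=1.1078 V=1.1078[hold]; j=2 S=168.9251 intr=0.0000 cont=0.0000 V=0.0000[hold]; j=3 S=201.1595 intr=0.0000 cont=0.0000 V=0.0000[hold]  S*(3)=-
k=2: j=0 S=129.9944 intr=0.0000 cont=4.7672 V=4.7672[hold]; j=1 S=154.8000 intr=0.0000 cont=0.5633 V=0.5633[hold]; j=2 S=184.3391 intr=0.0000 cont=0.0000 V=0.0000[hold]  S*(2)=-
k=1: j=0 S=141.8560 intr=0.0000 cont=2.6995 V=2.6995[hold]; j=1 S=168.9251 intr=0.0000 cont=0.2864 V=0.2864[hold]  S*(1)=-
k=0: j=0 S=154.8000 intr=0.0000 cont=1.5127 V=1.5127[hold]  S*(0)=-

price = 1.5127
boundary = - - - - 109.1637
tree:
1.5127
2.6995 0.2864
4.7672 0.5633 0.0000
8.3098 1.1078 0.0000 0.0000
14.2463 2.1789 0.0000 0.0000 0.0000
23.3743 4.2854 0.0000 0.0000 0.0000 0.0000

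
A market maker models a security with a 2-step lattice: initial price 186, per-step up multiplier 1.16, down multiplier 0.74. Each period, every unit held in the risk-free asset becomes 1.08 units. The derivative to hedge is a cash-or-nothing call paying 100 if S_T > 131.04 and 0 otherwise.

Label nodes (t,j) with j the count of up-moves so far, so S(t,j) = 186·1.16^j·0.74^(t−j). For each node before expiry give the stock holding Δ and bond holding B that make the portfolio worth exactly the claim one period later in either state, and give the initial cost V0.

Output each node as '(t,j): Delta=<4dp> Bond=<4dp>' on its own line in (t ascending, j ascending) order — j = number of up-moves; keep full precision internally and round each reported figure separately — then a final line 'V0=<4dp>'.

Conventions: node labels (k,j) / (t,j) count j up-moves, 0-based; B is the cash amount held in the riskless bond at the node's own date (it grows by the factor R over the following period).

(0,0): Delta=0.2258 Bond=40.6313
(1,0): Delta=1.7298 Bond=-163.1393
(1,1): Delta=0.0000 Bond=92.5926
V0=82.6234

Under the risk-neutral measure, an up-move has probability p* = (R−d)/(u−d) = 0.8095 and values discount at R = 1.08.
Payoffs at expiry: V(2,0)=0.0000, V(2,1)=100.0000, V(2,2)=100.0000
Node (1,0) S=137.6400: V=(p*·100.0000+(1−p*)·0.0000)/1.08=74.9559; Δ=(100.0000−0.0000)/(159.6624−101.8536)=1.7298; B=V−Δ·S=-163.1393
Node (1,1) S=215.7600: V=(p*·100.0000+(1−p*)·100.0000)/1.08=92.5926; Δ=(100.0000−100.0000)/(250.2816−159.6624)=0.0000; B=V−Δ·S=92.5926
Node (0,0) S=186.0000: V=(p*·92.5926+(1−p*)·74.9559)/1.08=82.6234; Δ=(92.5926−74.9559)/(215.7600−137.6400)=0.2258; B=V−Δ·S=40.6313
As a check, the time-0 holding Δ(0,0)·S0 + B(0,0) comes to 82.6234 — exactly V0.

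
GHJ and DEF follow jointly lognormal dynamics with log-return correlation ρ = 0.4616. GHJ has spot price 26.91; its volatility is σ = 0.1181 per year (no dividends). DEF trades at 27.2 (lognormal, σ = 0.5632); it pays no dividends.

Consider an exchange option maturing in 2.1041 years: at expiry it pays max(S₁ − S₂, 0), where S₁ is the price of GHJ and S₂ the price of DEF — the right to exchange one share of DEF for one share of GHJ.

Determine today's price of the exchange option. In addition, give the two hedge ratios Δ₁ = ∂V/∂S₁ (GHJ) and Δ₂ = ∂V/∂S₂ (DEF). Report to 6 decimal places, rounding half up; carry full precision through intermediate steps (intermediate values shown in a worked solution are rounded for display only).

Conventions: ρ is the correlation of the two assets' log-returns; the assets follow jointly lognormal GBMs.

σ_eff = √(σ₁² + σ₂² − 2ρσ₁σ₂) = √(0.1181² + 0.5632² − 2·0.4616·0.1181·0.5632) = 0.519361
d₁ = (ln(S₁/S₂) + (q₂ − q₁ + σ_eff²/2)T) / (σ_eff√T) = (ln(26.91/27.2) + (0.0 − 0.0 + 0.134868)·2.1041) / 0.753360 = 0.362452
d₂ = d₁ − σ_eff√T = 0.362452 − 0.753360 = -0.390908
N(d₁) = 0.641493,  N(d₂) = 0.347932
V = S₁·e^{−q₁T}·N(d₁) − S₂·e^{−q₂T}·N(d₂) = 17.262572 − 9.463762 = 7.798810
Key observation: r never enters — measured in units of DEF, the claim is a call on S₁/S₂ struck at 1, so only the dividend yields and σ_eff matter.
Δ₁ = e^{−q₁T}·N(d₁) = 0.641493;  Δ₂ = −e^{−q₂T}·N(d₂) = -0.347932

exchange price = 7.798810
Δ1 = 0.641493
Δ2 = -0.347932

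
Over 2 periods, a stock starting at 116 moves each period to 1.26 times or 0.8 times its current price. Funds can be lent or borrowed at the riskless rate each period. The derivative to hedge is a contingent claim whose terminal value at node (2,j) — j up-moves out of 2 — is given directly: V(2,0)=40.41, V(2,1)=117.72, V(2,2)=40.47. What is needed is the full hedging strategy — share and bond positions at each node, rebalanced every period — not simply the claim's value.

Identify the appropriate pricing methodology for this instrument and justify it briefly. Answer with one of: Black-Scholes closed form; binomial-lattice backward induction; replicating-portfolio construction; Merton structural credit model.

framework: replicating-portfolio construction

Key observation: the task asks for the hedge itself — share and bond holdings at every node of the 2-period tree on spot 116 with factors 1.26/0.8 — which is exactly what the replicating-portfolio construction produces.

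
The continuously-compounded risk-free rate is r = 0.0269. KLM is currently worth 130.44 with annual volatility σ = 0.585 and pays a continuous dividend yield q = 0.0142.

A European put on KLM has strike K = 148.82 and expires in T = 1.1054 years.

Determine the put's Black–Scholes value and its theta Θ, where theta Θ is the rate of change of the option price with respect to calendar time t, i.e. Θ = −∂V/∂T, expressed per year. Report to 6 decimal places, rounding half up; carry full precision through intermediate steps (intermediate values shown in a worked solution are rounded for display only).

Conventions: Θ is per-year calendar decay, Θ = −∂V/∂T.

price = 41.565518
Θ = -12.298013

σ√T = 0.585·√1.1054 = 0.615057
d₁ = (ln(S/K) + (r−q+σ²/2)T) / (σ√T) = (ln(130.44/148.82) + (0.0269−0.0142+0.585²/2)·1.1054) / 0.615057 = (-0.131824 + 0.203186) / 0.615057 = 0.116025
d₂ = d₁ − σ√T = 0.116025 − 0.615057 = -0.499032
e^{−rT} = 0.970702
e^{−qT} = 0.984426
N(−d₁) = 0.453816,  N(−d₂) = 0.691122
Put price V = K·e^{−rT}·N(−d₂) − S·e^{−qT}·N(−d₁) = 99.839389 − 58.273872 = 41.565518
φ(d₁) = (1/√(2π))·e^{−d₁²/2} = 0.396266
Θ = −S·e^{−qT}·φ(d₁)·σ/(2√T) − q·S·e^{−qT}·N(−d₁) + r·K·e^{−rT}·N(−d₂) = −14.156204 − 0.827489 + 2.685680 = -12.298013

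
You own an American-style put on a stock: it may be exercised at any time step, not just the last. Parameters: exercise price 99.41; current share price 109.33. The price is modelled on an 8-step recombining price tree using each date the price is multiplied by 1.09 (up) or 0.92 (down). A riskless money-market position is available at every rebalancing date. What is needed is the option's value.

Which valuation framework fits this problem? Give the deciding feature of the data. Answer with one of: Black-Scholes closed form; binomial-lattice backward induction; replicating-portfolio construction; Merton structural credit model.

Key observation: the exercise right at every one of the 8 steps is what matters: each node needs max(99.41 − S, continuation), which only the stepwise tree valuation starting from spot 109.33 delivers.

framework: binomial-lattice backward induction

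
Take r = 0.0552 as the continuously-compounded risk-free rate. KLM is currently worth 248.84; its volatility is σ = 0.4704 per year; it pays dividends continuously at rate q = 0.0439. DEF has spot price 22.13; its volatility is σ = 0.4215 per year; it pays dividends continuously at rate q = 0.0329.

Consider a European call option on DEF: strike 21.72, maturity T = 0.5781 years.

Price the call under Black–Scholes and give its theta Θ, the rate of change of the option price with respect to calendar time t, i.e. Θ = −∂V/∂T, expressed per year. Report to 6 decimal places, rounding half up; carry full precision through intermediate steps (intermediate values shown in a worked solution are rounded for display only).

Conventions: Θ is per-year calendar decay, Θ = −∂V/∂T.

price = 3.071973
Θ = -2.443914

σ√T = 0.4215·√0.5781 = 0.320479
d₁ = (ln(S/K) + (r−q+σ²/2)T) / (σ√T) = (ln(22.13/21.72) + (0.0552−0.0329+0.4215²/2)·0.5781) / 0.320479 = (0.018701 + 0.064245) / 0.320479 = 0.258818
d₂ = d₁ − σ√T = 0.258818 − 0.320479 = -0.061661
e^{−rT} = 0.968593
e^{−qT} = 0.981160
N(d₁) = 0.602112,  N(d₂) = 0.475416
Call price V = S·e^{−qT}·N(d₁) − K·e^{−rT}·N(d₂) = 13.073705 − 10.001732 = 3.071973
φ(d₁) = (1/√(2π))·e^{−d₁²/2} = 0.385802
Θ = −S·e^{−qT}·φ(d₁)·σ/(2√T) + q·S·e^{−qT}·N(d₁) − r·K·e^{−rT}·N(d₂) = −2.321943 + 0.430125 − 0.552096 = -2.443914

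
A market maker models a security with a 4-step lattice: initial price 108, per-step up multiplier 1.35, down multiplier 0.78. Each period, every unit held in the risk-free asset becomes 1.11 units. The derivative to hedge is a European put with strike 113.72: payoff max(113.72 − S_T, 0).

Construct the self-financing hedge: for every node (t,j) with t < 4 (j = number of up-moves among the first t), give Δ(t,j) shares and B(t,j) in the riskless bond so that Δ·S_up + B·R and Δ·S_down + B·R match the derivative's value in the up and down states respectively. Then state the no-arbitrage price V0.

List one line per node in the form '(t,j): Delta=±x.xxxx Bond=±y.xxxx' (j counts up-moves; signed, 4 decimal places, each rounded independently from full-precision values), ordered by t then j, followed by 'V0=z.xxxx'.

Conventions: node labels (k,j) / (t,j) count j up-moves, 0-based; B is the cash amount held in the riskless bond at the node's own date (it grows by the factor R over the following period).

Under the risk-neutral measure, an up-move has probability p* = (R−d)/(u−d) = 0.5789 and values discount at R = 1.11.
Terminal payoffs: V(4,0)=73.7437, V(4,1)=44.5303, V(4,2)=0.0000, V(4,3)=0.0000, V(4,4)=0.0000
Node (3,0) S=51.2516: V=(p*·44.5303+(1−p*)·73.7437)/1.11=51.1988; Δ=(44.5303−73.7437)/(69.1897−39.9763)=-1.0000; B=V−Δ·S=102.4505
Node (3,1) S=88.7047: V=(p*·0.0000+(1−p*)·44.5303)/1.11=16.8915; Δ=(0.0000−44.5303)/(119.7514−69.1897)=-0.8807; B=V−Δ·S=95.0149
Node (3,2) S=153.5274: V=(p*·0.0000+(1−p*)·0.0000)/1.11=0.0000; Δ=(0.0000−0.0000)/(207.2620−119.7514)=0.0000; B=V−Δ·S=0.0000
Node (3,3) S=265.7205: V=(p*·0.0000+(1−p*)·0.0000)/1.11=0.0000; Δ=(0.0000−0.0000)/(358.7227−207.2620)=0.0000; B=V−Δ·S=0.0000
Node (2,0) S=65.7072: V=(p*·16.8915+(1−p*)·51.1988)/1.11=28.2313; Δ=(16.8915−51.1988)/(88.7047−51.2516)=-0.9160; B=V−Δ·S=88.4195
Node (2,1) S=113.7240: V=(p*·0.0000+(1−p*)·16.8915)/1.11=6.4074; Δ=(0.0000−16.8915)/(153.5274−88.7047)=-0.2606; B=V−Δ·S=36.0417
Node (2,2) S=196.8300: V=(p*·0.0000+(1−p*)·0.0000)/1.11=0.0000; Δ=(0.0000−0.0000)/(265.7205−153.5274)=0.0000; B=V−Δ·S=0.0000
Node (1,0) S=84.2400: V=(p*·6.4074+(1−p*)·28.2313)/1.11=14.0508; Δ=(6.4074−28.2313)/(113.7240−65.7072)=-0.4545; B=V−Δ·S=52.3383
Node (1,1) S=145.8000: V=(p*·0.0000+(1−p*)·6.4074)/1.11=2.4305; Δ=(0.0000−6.4074)/(196.8300−113.7240)=-0.0771; B=V−Δ·S=13.6716
Node (0,0) S=108.0000: V=(p*·2.4305+(1−p*)·14.0508)/1.11=6.5975; Δ=(2.4305−14.0508)/(145.8000−84.2400)=-0.1888; B=V−Δ·S=26.9841
Sanity check at the root: Δ(0,0)·S0 + B(0,0) reproduces V0 = 6.5975.

(0,0): Delta=-0.1888 Bond=26.9841
(1,0): Delta=-0.4545 Bond=52.3383
(1,1): Delta=-0.0771 Bond=13.6716
(2,0): Delta=-0.9160 Bond=88.4195
(2,1): Delta=-0.2606 Bond=36.0417
(2,2): Delta=0.0000 Bond=0.0000
(3,0): Delta=-1.0000 Bond=102.4505
(3,1): Delta=-0.8807 Bond=95.0149
(3,2): Delta=0.0000 Bond=0.0000
(3,3): Delta=0.0000 Bond=0.0000
V0=6.5975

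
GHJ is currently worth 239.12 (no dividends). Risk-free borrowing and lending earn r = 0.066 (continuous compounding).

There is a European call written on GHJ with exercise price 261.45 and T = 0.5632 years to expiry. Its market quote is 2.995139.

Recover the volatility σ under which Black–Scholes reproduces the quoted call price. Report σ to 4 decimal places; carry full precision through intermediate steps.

At σ = 0.1058 the Black–Scholes value reproduces the quote:
σ√T = 0.1058·√0.5632 = 0.079399
d₁ = (ln(S/K) + (r+σ²/2)T) / (σ√T) = (ln(239.12/261.45) + (0.066+0.1058²/2)·0.5632) / 0.079399 = (-0.089278 + 0.040323) / 0.079399 = -0.616557
d₂ = d₁ − σ√T = -0.616557 − 0.079399 = -0.695956
e^{−rT} = 0.963511
N(d₁) = 0.268764,  N(d₂) = 0.243228
V = S·N(d₁) − K·e^{−rT}·N(d₂) = 64.266740 − 61.271601 = 2.995139 (the quoted price), and the Black–Scholes price is strictly increasing in σ, so σ is unique

sigma = 0.1058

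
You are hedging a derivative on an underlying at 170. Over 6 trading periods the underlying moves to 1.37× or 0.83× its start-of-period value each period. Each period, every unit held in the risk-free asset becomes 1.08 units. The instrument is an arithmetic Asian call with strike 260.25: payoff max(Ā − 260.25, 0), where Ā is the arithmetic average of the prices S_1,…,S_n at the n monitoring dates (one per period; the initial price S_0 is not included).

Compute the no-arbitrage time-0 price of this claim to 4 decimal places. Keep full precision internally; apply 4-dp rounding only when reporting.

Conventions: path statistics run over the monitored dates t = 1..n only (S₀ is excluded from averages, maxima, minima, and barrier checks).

Risk-neutral up-probability p* = (R−d)/(u−d) = (1.08−0.83)/(1.37−0.83) = 0.4630; the claim prices as the p*-weighted sum of path payoffs discounted by R^6.
Enumerate all 2^6 = 64 price paths (U = up ×1.37, D = down ×0.83); each path with k up-moves has probability p*^k·(1−p*)^(6−k).
DDDDDD: Ā=93.1066, payoff=0.0000, prob=0.023990
UDDDDD: Ā=153.6819, payoff=0.0000, prob=0.020681
DUDDDD: Ā=138.3819, payoff=0.0000, prob=0.020681
UUDDDD: Ā=228.4136, payoff=0.0000, prob=0.017828
DDUDDD: Ā=125.6829, payoff=0.0000, prob=0.020681
UDUDDD: Ā=207.4526, payoff=0.0000, prob=0.017828
DUUDDD: Ā=192.1526, payoff=0.0000, prob=0.017828
UUUDDD: Ā=317.1675, payoff=56.9175, prob=0.015369
DDDUDD: Ā=115.1428, payoff=0.0000, prob=0.020681
UDDUDD: Ā=190.0549, payoff=0.0000, prob=0.017828
DUDUDD: Ā=174.7549, payoff=0.0000, prob=0.017828
UUDUDD: Ā=288.4509, payoff=28.2009, prob=0.015369
DDUUDD: Ā=162.0559, payoff=0.0000, prob=0.017828
UDUUDD: Ā=267.4899, payoff=7.2399, prob=0.015369
DUUUDD: Ā=252.1899, payoff=0.0000, prob=0.015369
UUUUDD: Ā=416.2653, payoff=156.0153, prob=0.013249
DDDDUD: Ā=106.3944, payoff=0.0000, prob=0.020681
UDDDUD: Ā=175.6149, payoff=0.0000, prob=0.017828
DUDDUD: Ā=160.3149, payoff=0.0000, prob=0.017828
UUDDUD: Ā=264.6162, payoff=4.3662, prob=0.015369
DDUDUD: Ā=147.6159, payoff=0.0000, prob=0.017828
UDUDUD: Ā=243.6552, payoff=0.0000, prob=0.015369
DUUDUD: Ā=228.3552, payoff=0.0000, prob=0.015369
UUUDUD: Ā=376.9236, payoff=116.6736, prob=0.013249
DDDUUD: Ā=137.0757, payoff=0.0000, prob=0.017828
UDDUUD: Ā=226.2576, payoff=0.0000, prob=0.015369
DUDUUD: Ā=210.9576, payoff=0.0000, prob=0.015369
UUDUUD: Ā=348.2070, payoff=87.9570, prob=0.013249
DDUUUD: Ā=198.2586, payoff=0.0000, prob=0.015369
UDUUUD: Ā=327.2460, payoff=66.9960, prob=0.013249
DUUUUD: Ā=311.9460, payoff=51.6960, prob=0.013249
UUUUUD: Ā=514.8989, payoff=254.6489, prob=0.011422
DDDDDU: Ā=99.1333, payoff=0.0000, prob=0.020681
UDDDDU: Ā=163.6297, payoff=0.0000, prob=0.017828
DUDDDU: Ā=148.3297, payoff=0.0000, prob=0.017828
UUDDDU: Ā=244.8333, payoff=0.0000, prob=0.015369
DDUDDU: Ā=135.6307, payoff=0.0000, prob=0.017828
UDUDDU: Ā=223.8723, payoff=0.0000, prob=0.015369
DUUDDU: Ā=208.5723, payoff=0.0000, prob=0.015369
UUUDDU: Ā=344.2700, payoff=84.0200, prob=0.013249
DDDUDU: Ā=125.0905, payoff=0.0000, prob=0.017828
UDDUDU: Ā=206.4747, payoff=0.0000, prob=0.015369
DUDUDU: Ā=191.1747, payoff=0.0000, prob=0.015369
UUDUDU: Ā=315.5534, payoff=55.3034, prob=0.013249
DDUUDU: Ā=178.4757, payoff=0.0000, prob=0.015369
UDUUDU: Ā=294.5924, payoff=34.3424, prob=0.013249
DUUUDU: Ā=279.2924, payoff=19.0424, prob=0.013249
UUUUDU: Ā=461.0008, payoff=200.7508, prob=0.011422
DDDDUU: Ā=116.3422, payoff=0.0000, prob=0.017828
UDDDUU: Ā=192.0347, payoff=0.0000, prob=0.015369
DUDDUU: Ā=176.7347, payoff=0.0000, prob=0.015369
UUDDUU: Ā=291.7187, payoff=31.4687, prob=0.013249
DDUDUU: Ā=164.0357, payoff=0.0000, prob=0.015369
UDUDUU: Ā=270.7577, payoff=10.5077, prob=0.013249
DUUDUU: Ā=255.4577, payoff=0.0000, prob=0.013249
UUUDUU: Ā=421.6591, payoff=161.4091, prob=0.011422
DDDUUU: Ā=153.4955, payoff=0.0000, prob=0.015369
UDDUUU: Ā=253.3601, payoff=0.0000, prob=0.013249
DUDUUU: Ā=238.0601, payoff=0.0000, prob=0.013249
UUDUUU: Ā=392.9425, payoff=132.6925, prob=0.011422
DDUUUU: Ā=225.3611, payoff=0.0000, prob=0.013249
UDUUUU: Ā=371.9815, payoff=111.7315, prob=0.011422
DUUUUU: Ā=356.6815, payoff=96.4315, prob=0.011422
UUUUUU: Ā=588.7393, payoff=328.4893, prob=0.009846
Price = Σ prob·payoff / R^6 = 25.119603 / 1.586874 = 15.8296

price = 15.8296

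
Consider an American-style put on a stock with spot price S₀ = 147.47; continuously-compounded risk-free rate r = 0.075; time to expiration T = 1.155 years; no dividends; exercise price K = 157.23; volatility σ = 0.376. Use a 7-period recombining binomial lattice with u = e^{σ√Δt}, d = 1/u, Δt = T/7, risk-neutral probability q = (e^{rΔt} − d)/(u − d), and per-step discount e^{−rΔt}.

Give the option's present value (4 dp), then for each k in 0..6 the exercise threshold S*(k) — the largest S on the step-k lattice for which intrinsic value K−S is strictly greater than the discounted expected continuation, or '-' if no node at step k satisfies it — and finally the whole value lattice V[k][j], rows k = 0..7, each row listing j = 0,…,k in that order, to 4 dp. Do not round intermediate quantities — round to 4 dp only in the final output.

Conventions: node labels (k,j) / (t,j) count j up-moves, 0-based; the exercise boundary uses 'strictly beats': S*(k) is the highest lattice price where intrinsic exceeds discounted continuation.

params: Δt=0.16500 u=1.16501 d=0.85836 q=0.50250 e^(-rΔt)=0.98770
t_7 payoffs: 106.6022 88.5152 63.9665 30.6477 0.0000 0.0000 0.0000 0.0000
t_6: node(6,0) S=58.9821 payoff=98.2479 vs cont=96.3142 → 98.2479 [stop]  node(6,1) S=80.0537 payoff=77.1763 vs cont=75.2426 → 77.1763 [stop]  node(6,2) S=108.6532 payoff=48.5768 vs cont=46.6431 → 48.5768 [stop]  node(6,3) S=147.4700 payoff=9.7600 vs cont=15.0598 → 15.0598 [wait]  node(6,4) S=200.1543 payoff=0.0000 vs cont=0.0000 → 0.0000 [wait]  node(6,5) S=271.6603 payoff=0.0000 vs cont=0.0000 → 0.0000 [wait]  node(6,6) S=368.7122 payoff=0.0000 vs cont=0.0000 → 0.0000 [wait]  ⇒ S*(6)=108.6532
t_5: node(5,0) S=68.7148 payoff=88.5152 vs cont=86.5814 → 88.5152 [stop]  node(5,1) S=93.2635 payoff=63.9665 vs cont=62.0328 → 63.9665 [stop]  node(5,2) S=126.5823 payoff=30.6477 vs cont=31.3443 → 31.3443 [wait]  node(5,3) S=171.8044 payoff=0.0000 vs cont=7.4001 → 7.4001 [wait]  node(5,4) S=233.1823 payoff=0.0000 vs cont=0.0000 → 0.0000 [wait]  node(5,5) S=316.4877 payoff=0.0000 vs cont=0.0000 → 0.0000 [wait]  ⇒ S*(5)=93.2635
t_4: node(4,0) S=80.0537 payoff=77.1763 vs cont=75.2426 → 77.1763 [stop]  node(4,1) S=108.6532 payoff=48.5768 vs cont=46.9889 → 48.5768 [stop]  node(4,2) S=147.4700 payoff=9.7600 vs cont=19.0749 → 19.0749 [wait]  node(4,3) S=200.1543 payoff=0.0000 vs cont=3.6363 → 3.6363 [wait]  node(4,4) S=271.6603 payoff=0.0000 vs cont=0.0000 → 0.0000 [wait]  ⇒ S*(4)=108.6532
t_3: node(3,0) S=93.2635 payoff=63.9665 vs cont=62.0328 → 63.9665 [stop]  node(3,1) S=126.5823 payoff=30.6477 vs cont=33.3371 → 33.3371 [wait]  node(3,2) S=171.8044 payoff=0.0000 vs cont=11.1779 → 11.1779 [wait]  node(3,3) S=233.1823 payoff=0.0000 vs cont=1.7868 → 1.7868 [wait]  ⇒ S*(3)=93.2635
t_2: node(2,0) S=108.6532 payoff=48.5768 vs cont=47.9779 → 48.5768 [stop]  node(2,1) S=147.4700 payoff=9.7600 vs cont=21.9291 → 21.9291 [wait]  node(2,2) S=200.1543 payoff=0.0000 vs cont=6.3795 → 6.3795 [wait]  ⇒ S*(2)=108.6532
t_1: node(1,0) S=126.5823 payoff=30.6477 vs cont=34.7537 → 34.7537 [wait]  node(1,1) S=171.8044 payoff=0.0000 vs cont=13.9419 → 13.9419 [wait]  ⇒ S*(1)=-
t_0: node(0,0) S=147.4700 payoff=9.7600 vs cont=23.9970 → 23.9970 [wait]  ⇒ S*(0)=-

price = 23.9970
boundary = - - 108.6532 93.2635 108.6532 93.2635 108.6532
tree:
23.9970
34.7537 13.9419
48.5768 21.9291 6.3795
63.9665 33.3371 11.1779 1.7868
77.1763 48.5768 19.0749 3.6363 0.0000
88.5152 63.9665 31.3443 7.4001 0.0000 0.0000
98.2479 77.1763 48.5768 15.0598 0.0000 0.0000 0.0000
106.6022 88.5152 63.9665 30.6477 0.0000 0.0000 0.0000 0.0000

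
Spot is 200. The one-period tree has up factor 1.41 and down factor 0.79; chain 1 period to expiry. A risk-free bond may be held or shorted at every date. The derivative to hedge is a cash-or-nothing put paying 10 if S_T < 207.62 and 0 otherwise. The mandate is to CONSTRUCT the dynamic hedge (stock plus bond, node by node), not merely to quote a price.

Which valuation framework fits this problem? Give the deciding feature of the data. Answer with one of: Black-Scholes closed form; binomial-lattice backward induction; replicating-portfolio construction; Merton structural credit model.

framework: replicating-portfolio construction

Key observation: the task asks for the hedge itself — share and bond holdings at every node of the 1-period tree on spot 200 with factors 1.41/0.79 — which is exactly what the replicating-portfolio construction produces.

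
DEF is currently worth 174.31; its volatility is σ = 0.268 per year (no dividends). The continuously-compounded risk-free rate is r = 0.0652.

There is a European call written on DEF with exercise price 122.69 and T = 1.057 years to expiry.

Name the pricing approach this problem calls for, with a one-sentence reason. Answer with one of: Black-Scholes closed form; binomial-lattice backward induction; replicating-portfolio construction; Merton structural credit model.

framework: Black-Scholes closed form

Key observation: the instrument is a plain European call (strike 122.69) on a lognormal asset; the exact continuous-time formula applies directly.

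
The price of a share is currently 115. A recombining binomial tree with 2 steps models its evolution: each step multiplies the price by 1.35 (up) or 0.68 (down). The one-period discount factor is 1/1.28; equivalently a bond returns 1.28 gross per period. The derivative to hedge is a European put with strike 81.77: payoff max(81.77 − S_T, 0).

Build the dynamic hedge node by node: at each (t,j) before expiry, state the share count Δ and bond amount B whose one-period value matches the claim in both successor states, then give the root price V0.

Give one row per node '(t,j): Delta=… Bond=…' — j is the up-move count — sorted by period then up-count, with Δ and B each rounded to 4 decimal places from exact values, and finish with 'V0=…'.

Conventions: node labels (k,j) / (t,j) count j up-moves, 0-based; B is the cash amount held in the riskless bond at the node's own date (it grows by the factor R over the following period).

(0,0): Delta=-0.0303 Bond=3.6740
(1,0): Delta=-0.5457 Bond=45.0115
(1,1): Delta=0.0000 Bond=0.0000
V0=0.1905

Arbitrage-free pricing uses the up-move probability p* = (R−d)/(u−d) = 0.8955, discounting each step at R = 1.28.
At maturity the claim pays: V(2,0)=28.5940, V(2,1)=0.0000, V(2,2)=0.0000
(1,0): S=78.2000. Δ = (V_up−V_dn)/(S_up−S_dn) = (0.0000−28.5940)/(105.5700−53.1760) = -0.5457. V = [p*·0.0000 + (1−p*)·28.5940]/1.28 = 2.3339. B = V − Δ·S = 45.0115.
(1,1): S=155.2500. Δ = (V_up−V_dn)/(S_up−S_dn) = (0.0000−0.0000)/(209.5875−105.5700) = 0.0000. V = [p*·0.0000 + (1−p*)·0.0000]/1.28 = 0.0000. B = V − Δ·S = 0.0000.
(0,0): S=115.0000. Δ = (V_up−V_dn)/(S_up−S_dn) = (0.0000−2.3339)/(155.2500−78.2000) = -0.0303. V = [p*·0.0000 + (1−p*)·2.3339]/1.28 = 0.1905. B = V − Δ·S = 3.6740.
As a check, the time-0 holding Δ(0,0)·S0 + B(0,0) comes to 0.1905 — exactly V0.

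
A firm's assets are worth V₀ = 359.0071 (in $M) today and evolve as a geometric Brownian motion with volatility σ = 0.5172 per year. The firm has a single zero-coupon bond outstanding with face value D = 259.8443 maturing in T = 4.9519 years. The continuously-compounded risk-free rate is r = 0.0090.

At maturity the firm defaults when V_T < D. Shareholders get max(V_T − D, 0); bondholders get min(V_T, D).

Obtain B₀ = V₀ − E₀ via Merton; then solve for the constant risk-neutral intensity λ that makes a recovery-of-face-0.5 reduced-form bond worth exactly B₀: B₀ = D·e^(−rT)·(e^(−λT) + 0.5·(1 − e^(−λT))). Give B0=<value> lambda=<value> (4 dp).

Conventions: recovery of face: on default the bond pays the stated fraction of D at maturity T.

With assets at 359.0071 and a single debt payment of 259.8443 at 4.9519 years:
d₁ = [ln(V₀/D) + (r + σ²/2)T] / (σ√T)
   = [ln(359.0071/259.8443) + (0.0090 + 0.5·0.5172²)·4.9519] / (0.5172·√4.9519)
   = [0.323260 + 0.706873] / 1.150918 = 0.895053
d₂ = d₁ − σ√T = 0.895053 − 1.150918 = -0.255865
N(d₁) = 0.814621,  N(d₂) = 0.399028,  e^(−rT) = 0.956411
E₀ = V₀·N(d₁) − D·e^(−rT)·N(d₂)
   = 359.0071·0.814621 − 259.8443·0.956411·0.399028 = 193.289055
B₀ = V₀ − E₀ = 359.0071 − 193.289055 = 165.718045
e^(−λT) = (B₀·e^(rT)/D − 0.5)/(1 − 0.5) = (165.7180·1.045575/259.8443 − 0.5)/0.5 = 0.33364957
λ = −ln(0.33364957)/4.9519 = 0.221665

B0=165.7180 lambda=0.2217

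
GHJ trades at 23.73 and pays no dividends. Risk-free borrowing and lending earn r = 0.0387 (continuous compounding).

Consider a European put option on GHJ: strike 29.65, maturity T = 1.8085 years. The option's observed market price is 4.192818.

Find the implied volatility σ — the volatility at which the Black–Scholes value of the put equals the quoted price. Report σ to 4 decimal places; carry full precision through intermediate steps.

sigma = 0.1076

At σ = 0.1076 the Black–Scholes value reproduces the quote:
σ√T = 0.1076·√1.8085 = 0.144701
d₁ = (ln(S/K) + (r+σ²/2)T) / (σ√T) = (ln(23.73/29.65) + (0.0387+0.1076²/2)·1.8085) / 0.144701 = (-0.222722 + 0.080458) / 0.144701 = -0.983158
d₂ = d₁ − σ√T = -0.983158 − 0.144701 = -1.127859
e^{−rT} = 0.932404
N(−d₁) = 0.837235,  N(−d₂) = 0.870310
V = K·e^{−rT}·N(−d₂) − S·N(−d₁) = 24.060407 − 19.867589 = 4.192818 (the quoted price), and the Black–Scholes price is strictly increasing in σ, so σ is unique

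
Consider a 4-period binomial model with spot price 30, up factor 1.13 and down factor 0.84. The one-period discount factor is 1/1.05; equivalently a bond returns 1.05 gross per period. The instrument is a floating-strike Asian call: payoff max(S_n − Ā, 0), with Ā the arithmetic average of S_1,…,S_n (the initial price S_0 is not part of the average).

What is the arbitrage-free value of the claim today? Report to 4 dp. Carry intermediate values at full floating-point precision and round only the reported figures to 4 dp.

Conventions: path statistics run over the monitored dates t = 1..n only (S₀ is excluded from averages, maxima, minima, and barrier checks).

price = 2.7993

Risk-neutral up-probability p* = (R−d)/(u−d) = (1.05−0.84)/(1.13−0.84) = 0.7241; the claim prices as the p*-weighted sum of path payoffs discounted by R^4.
Enumerate all 2^4 = 16 price paths (U = up ×1.13, D = down ×0.84); each path with k up-moves has probability p*^k·(1−p*)^(4−k).
DDDD: Ā=19.7713, payoff=0.0000, prob=0.005791
UDDD: Ā=26.5971, payoff=0.0000, prob=0.015202
DUDD: Ā=24.4221, payoff=0.0000, prob=0.015202
UUDD: Ā=32.8536, payoff=0.0000, prob=0.039905
DDUD: Ā=22.5951, payoff=0.0000, prob=0.015202
UDUD: Ā=30.3958, payoff=0.0000, prob=0.039905
DUUD: Ā=28.2208, payoff=0.0000, prob=0.039905
UUUD: Ā=37.9637, payoff=0.0000, prob=0.104750
DDDU: Ā=21.0604, payoff=0.0000, prob=0.015202
UDDU: Ā=28.3313, payoff=0.0000, prob=0.039905
DUDU: Ā=26.1563, payoff=0.8731, prob=0.039905
UUDU: Ā=35.1865, payoff=1.1745, prob=0.104750
DDUU: Ā=24.3293, payoff=2.7001, prob=0.039905
UDUU: Ā=32.7287, payoff=3.6323, prob=0.104750
DUUU: Ā=30.5537, payoff=5.8073, prob=0.104750
UUUU: Ā=41.1020, payoff=7.8122, prob=0.274970
Price = Σ prob·payoff / R^4 = 3.402535 / 1.215506 = 2.7993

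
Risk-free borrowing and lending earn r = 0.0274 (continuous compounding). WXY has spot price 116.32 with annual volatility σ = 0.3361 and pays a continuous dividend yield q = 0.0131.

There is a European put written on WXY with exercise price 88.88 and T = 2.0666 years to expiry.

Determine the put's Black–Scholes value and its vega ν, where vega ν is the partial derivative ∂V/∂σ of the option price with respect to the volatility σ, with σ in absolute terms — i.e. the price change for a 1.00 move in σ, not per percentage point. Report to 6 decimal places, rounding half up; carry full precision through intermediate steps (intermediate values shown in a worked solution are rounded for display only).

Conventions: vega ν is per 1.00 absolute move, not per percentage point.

σ√T = 0.3361·√2.0666 = 0.483166
d₁ = (ln(S/K) + (r−q+σ²/2)T) / (σ√T) = (ln(116.32/88.88) + (0.0274−0.0131+0.3361²/2)·2.0666) / 0.483166 = (0.269058 + 0.146277) / 0.483166 = 0.859611
d₂ = d₁ − σ√T = 0.859611 − 0.483166 = 0.376445
e^{−rT} = 0.944949
e^{−qT} = 0.973291
N(−d₁) = 0.195002,  N(−d₂) = 0.353293
Put price V = K·e^{−rT}·N(−d₂) − S·e^{−qT}·N(−d₁) = 29.672045 − 22.076769 = 7.595276
φ(d₁) = (1/√(2π))·e^{−d₁²/2} = 0.275710
ν = S·e^{−qT}·φ(d₁)·√T = 44.872310

price = 7.595276
ν = 44.872310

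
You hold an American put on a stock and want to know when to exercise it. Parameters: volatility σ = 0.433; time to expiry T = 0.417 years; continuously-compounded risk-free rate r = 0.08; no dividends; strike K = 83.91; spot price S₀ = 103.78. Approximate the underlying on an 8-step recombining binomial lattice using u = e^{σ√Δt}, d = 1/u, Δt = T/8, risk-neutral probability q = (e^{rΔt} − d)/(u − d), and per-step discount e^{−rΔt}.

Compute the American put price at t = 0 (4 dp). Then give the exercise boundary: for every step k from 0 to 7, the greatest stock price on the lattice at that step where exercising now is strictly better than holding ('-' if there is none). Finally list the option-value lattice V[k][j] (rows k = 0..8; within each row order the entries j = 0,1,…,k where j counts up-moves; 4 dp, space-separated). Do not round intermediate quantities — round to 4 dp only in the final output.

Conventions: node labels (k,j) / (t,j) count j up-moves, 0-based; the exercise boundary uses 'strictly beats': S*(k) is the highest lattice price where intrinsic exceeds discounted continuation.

Δt=0.05212  u=1.10391  d=0.90587  q=0.49641  discount=0.99584
step 8 (expiry): payoffs max(K−S,0) = 36.8506 26.5627 14.0256 0.0000 0.0000 0.0000 0.0000 0.0000 0.0000
step 7: (k=7,j=0): S=51.9493, K−S=31.9607, hold=31.6115 ⇒ V=31.9607 exercise | (k=7,j=1): S=63.3063, K−S=20.6037, hold=20.2546 ⇒ V=20.6037 exercise | (k=7,j=2): S=77.1460, K−S=6.7640, hold=7.0338 ⇒ V=7.0338 continue | (k=7,j=3): S=94.0113, K−S=0.0000, hold=0.0000 ⇒ V=0.0000 continue | (k=7,j=4): S=114.5637, K−S=0.0000, hold=0.0000 ⇒ V=0.0000 continue | (k=7,j=5): S=139.6091, K−S=0.0000, hold=0.0000 ⇒ V=0.0000 continue | (k=7,j=6): S=170.1299, K−S=0.0000, hold=0.0000 ⇒ V=0.0000 continue | (k=7,j=7): S=207.3230, K−S=0.0000, hold=0.0000 ⇒ V=0.0000 continue  boundary S*=63.3063
step 6: (k=6,j=0): S=57.3473, K−S=26.5627, hold=26.2135 ⇒ V=26.5627 exercise | (k=6,j=1): S=69.8844, K−S=14.0256, hold=13.8098 ⇒ V=14.0256 exercise | (k=6,j=2): S=85.1622, K−S=0.0000, hold=3.5275 ⇒ V=3.5275 continue | (k=6,j=3): S=103.7800, K−S=0.0000, hold=0.0000 ⇒ V=0.0000 continue | (k=6,j=4): S=126.4679, K−S=0.0000, hold=0.0000 ⇒ V=0.0000 continue | (k=6,j=5): S=154.1158, K−S=0.0000, hold=0.0000 ⇒ V=0.0000 continue | (k=6,j=6): S=187.8080, K−S=0.0000, hold=0.0000 ⇒ V=0.0000 continue  boundary S*=69.8844
step 5: (k=5,j=0): S=63.3063, K−S=20.6037, hold=20.2546 ⇒ V=20.6037 exercise | (k=5,j=1): S=77.1460, K−S=6.7640, hold=8.7776 ⇒ V=8.7776 continue | (k=5,j=2): S=94.0113, K−S=0.0000, hold=1.7690 ⇒ V=1.7690 continue | (k=5,j=3): S=114.5637, K−S=0.0000, hold=0.0000 ⇒ V=0.0000 continue | (k=5,j=4): S=139.6091, K−S=0.0000, hold=0.0000 ⇒ V=0.0000 continue | (k=5,j=5): S=170.1299, K−S=0.0000, hold=0.0000 ⇒ V=0.0000 continue  boundary S*=63.3063
step 4: (k=4,j=0): S=69.8844, K−S=14.0256, hold=14.6719 ⇒ V=14.6719 continue | (k=4,j=1): S=85.1622, K−S=0.0000, hold=5.2764 ⇒ V=5.2764 continue | (k=4,j=2): S=103.7800, K−S=0.0000, hold=0.8872 ⇒ V=0.8872 continue | (k=4,j=3): S=126.4679, K−S=0.0000, hold=0.0000 ⇒ V=0.0000 continue | (k=4,j=4): S=154.1158, K−S=0.0000, hold=0.0000 ⇒ V=0.0000 continue  boundary S*=-
step 3: (k=3,j=0): S=77.1460, K−S=6.7640, hold=9.9663 ⇒ V=9.9663 continue | (k=3,j=1): S=94.0113, K−S=0.0000, hold=3.0847 ⇒ V=3.0847 continue | (k=3,j=2): S=114.5637, K−S=0.0000, hold=0.4449 ⇒ V=0.4449 continue | (k=3,j=3): S=139.6091, K−S=0.0000, hold=0.0000 ⇒ V=0.0000 continue  boundary S*=-
step 2: (k=2,j=0): S=85.1622, K−S=0.0000, hold=6.5229 ⇒ V=6.5229 continue | (k=2,j=1): S=103.7800, K−S=0.0000, hold=1.7669 ⇒ V=1.7669 continue | (k=2,j=2): S=126.4679, K−S=0.0000, hold=0.2231 ⇒ V=0.2231 continue  boundary S*=-
step 1: (k=1,j=0): S=94.0113, K−S=0.0000, hold=4.1447 ⇒ V=4.1447 continue | (k=1,j=1): S=114.5637, K−S=0.0000, hold=0.9964 ⇒ V=0.9964 continue  boundary S*=-
step 0: (k=0,j=0): S=103.7800, K−S=0.0000, hold=2.5711 ⇒ V=2.5711 continue  boundary S*=-

price = 2.5711
boundary = - - - - - 63.3063 69.8844 63.3063
tree:
2.5711
4.1447 0.9964
6.5229 1.7669 0.2231
9.9663 3.0847 0.4449 0.0000
14.6719 5.2764 0.8872 0.0000 0.0000
20.6037 8.7776 1.7690 0.0000 0.0000 0.0000
26.5627 14.0256 3.5275 0.0000 0.0000 0.0000 0.0000
31.9607 20.6037 7.0338 0.0000 0.0000 0.0000 0.0000 0.0000
36.8506 26.5627 14.0256 0.0000 0.0000 0.0000 0.0000 0.0000 0.0000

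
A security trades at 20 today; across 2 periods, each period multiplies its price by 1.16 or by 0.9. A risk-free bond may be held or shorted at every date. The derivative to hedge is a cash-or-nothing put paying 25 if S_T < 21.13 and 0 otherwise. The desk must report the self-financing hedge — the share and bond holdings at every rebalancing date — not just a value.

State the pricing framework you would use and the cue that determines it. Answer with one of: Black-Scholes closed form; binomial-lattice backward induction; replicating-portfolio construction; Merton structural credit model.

Key observation: the task asks for the hedge itself — share and bond holdings at every node of the 2-period tree on spot 20 with factors 1.16/0.9 — which is exactly what the replicating-portfolio construction produces.

framework: replicating-portfolio construction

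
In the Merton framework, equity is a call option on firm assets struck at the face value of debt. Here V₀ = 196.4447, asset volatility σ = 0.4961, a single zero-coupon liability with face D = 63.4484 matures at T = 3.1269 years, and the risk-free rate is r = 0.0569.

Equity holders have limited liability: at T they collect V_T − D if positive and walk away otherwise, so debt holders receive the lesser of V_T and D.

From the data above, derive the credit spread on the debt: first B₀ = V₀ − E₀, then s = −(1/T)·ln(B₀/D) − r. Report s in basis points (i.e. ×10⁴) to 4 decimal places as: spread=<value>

spread=154.2310

Equity is a call on the firm's assets struck at D = 63.4484:
d₁ = [ln(V₀/D) + (r + σ²/2)T] / (σ√T)
   = [ln(196.4447/63.4484) + (0.0569 + 0.5·0.4961²)·3.1269] / (0.4961·√3.1269)
   = [1.130154 + 0.562709] / 0.877256 = 1.929726
d₂ = d₁ − σ√T = 1.929726 − 0.877256 = 1.052470
N(d₁) = 0.973180,  N(d₂) = 0.853708,  e^(−rT) = 0.837009
E₀ = V₀·N(d₁) − D·e^(−rT)·N(d₂)
   = 196.4447·0.973180 − 63.4484·0.837009·0.853708 = 145.838208
B₀ = V₀ − E₀ = 196.4447 − 145.838208 = 50.606492
spread = −(1/T)·ln(B₀/D) − r = −(1/3.1269)·ln(50.606492/63.4484) − 0.0569 = 0.01542310
in basis points: 0.01542310 × 10⁴ = 154.2310 bp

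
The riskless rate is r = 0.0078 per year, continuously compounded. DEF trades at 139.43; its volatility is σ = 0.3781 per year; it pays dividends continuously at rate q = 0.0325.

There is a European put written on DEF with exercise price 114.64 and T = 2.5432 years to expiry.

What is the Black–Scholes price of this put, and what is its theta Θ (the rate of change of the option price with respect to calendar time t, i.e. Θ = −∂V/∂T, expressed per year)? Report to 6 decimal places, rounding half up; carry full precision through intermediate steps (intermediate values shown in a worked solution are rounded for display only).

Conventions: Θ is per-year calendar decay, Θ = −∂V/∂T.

price = 21.202769
Θ = -6.086277

σ√T = 0.3781·√2.5432 = 0.602972
d₁ = (ln(S/K) + (r−q+σ²/2)T) / (σ√T) = (ln(139.43/114.64) + (0.0078−0.0325+0.3781²/2)·2.5432) / 0.602972 = (0.195766 + 0.118970) / 0.602972 = 0.521975
d₂ = d₁ − σ√T = 0.521975 − 0.602972 = -0.080996
e^{−rT} = 0.980358
e^{−qT} = 0.920670
N(−d₁) = 0.300844,  N(−d₂) = 0.532278
Put price V = K·e^{−rT}·N(−d₂) − S·e^{−qT}·N(−d₁) = 59.821776 − 38.619006 = 21.202769
φ(d₁) = (1/√(2π))·e^{−d₁²/2} = 0.348134
Θ = −S·e^{−qT}·φ(d₁)·σ/(2√T) − q·S·e^{−qT}·N(−d₁) + r·K·e^{−rT}·N(−d₂) = −5.297769 − 1.255118 + 0.466610 = -6.086277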